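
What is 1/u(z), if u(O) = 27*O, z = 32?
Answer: 1/864 ≈ 0.0011574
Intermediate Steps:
1/u(z) = 1/(27*32) = 1/864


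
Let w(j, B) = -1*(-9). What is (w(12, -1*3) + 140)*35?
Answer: 5215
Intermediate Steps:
w(j, B) = 9
(w(12, -1*3) + 140)*35 = (9 + 140)*35 = 149*35 = 5215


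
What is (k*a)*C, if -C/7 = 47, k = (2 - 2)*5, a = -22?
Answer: 0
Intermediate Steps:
k = 0 (k = 0*5 = 0)
C = -329 (C = -7*47 = -329)
(k*a)*C = (0*(-22))*(-329) = 0*(-329) = 0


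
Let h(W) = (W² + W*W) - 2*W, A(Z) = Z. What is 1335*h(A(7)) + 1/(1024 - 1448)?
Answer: 47547359/424 ≈ 1.1214e+5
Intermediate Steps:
h(W) = -2*W + 2*W² (h(W) = (W² + W²) - 2*W = 2*W² - 2*W = -2*W + 2*W²)
1335*h(A(7)) + 1/(1024 - 1448) = 1335*(2*7*(-1 + 7)) + 1/(1024 - 1448) = 1335*(2*7*6) + 1/(-424) = 1335*84 - 1/424 = 112140 - 1/424 = 47547359/424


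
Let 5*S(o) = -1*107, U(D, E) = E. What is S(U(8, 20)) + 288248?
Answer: 1441133/5 ≈ 2.8823e+5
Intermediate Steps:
S(o) = -107/5 (S(o) = (-1*107)/5 = (⅕)*(-107) = -107/5)
S(U(8, 20)) + 288248 = -107/5 + 288248 = 1441133/5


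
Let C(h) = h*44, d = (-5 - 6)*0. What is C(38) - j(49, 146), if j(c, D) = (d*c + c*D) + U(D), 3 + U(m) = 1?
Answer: -5480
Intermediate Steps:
U(m) = -2 (U(m) = -3 + 1 = -2)
d = 0 (d = -11*0 = 0)
C(h) = 44*h
j(c, D) = -2 + D*c (j(c, D) = (0*c + c*D) - 2 = (0 + D*c) - 2 = D*c - 2 = -2 + D*c)
C(38) - j(49, 146) = 44*38 - (-2 + 146*49) = 1672 - (-2 + 7154) = 1672 - 1*7152 = 1672 - 7152 = -5480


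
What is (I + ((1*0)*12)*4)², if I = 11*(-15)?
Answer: 27225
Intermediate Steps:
I = -165
(I + ((1*0)*12)*4)² = (-165 + ((1*0)*12)*4)² = (-165 + (0*12)*4)² = (-165 + 0*4)² = (-165 + 0)² = (-165)² = 27225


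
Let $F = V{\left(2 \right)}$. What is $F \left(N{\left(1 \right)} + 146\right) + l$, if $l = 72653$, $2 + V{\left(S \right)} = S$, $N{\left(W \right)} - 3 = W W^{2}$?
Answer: $72653$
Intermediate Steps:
$N{\left(W \right)} = 3 + W^{3}$ ($N{\left(W \right)} = 3 + W W^{2} = 3 + W^{3}$)
$V{\left(S \right)} = -2 + S$
$F = 0$ ($F = -2 + 2 = 0$)
$F \left(N{\left(1 \right)} + 146\right) + l = 0 \left(\left(3 + 1^{3}\right) + 146\right) + 72653 = 0 \left(\left(3 + 1\right) + 146\right) + 72653 = 0 \left(4 + 146\right) + 72653 = 0 \cdot 150 + 72653 = 0 + 72653 = 72653$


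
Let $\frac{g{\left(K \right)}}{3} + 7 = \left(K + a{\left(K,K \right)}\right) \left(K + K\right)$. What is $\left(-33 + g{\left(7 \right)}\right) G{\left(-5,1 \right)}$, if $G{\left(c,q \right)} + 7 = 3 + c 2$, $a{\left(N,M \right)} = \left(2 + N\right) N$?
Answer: $-40404$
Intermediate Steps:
$a{\left(N,M \right)} = N \left(2 + N\right)$
$G{\left(c,q \right)} = -4 + 2 c$ ($G{\left(c,q \right)} = -7 + \left(3 + c 2\right) = -7 + \left(3 + 2 c\right) = -4 + 2 c$)
$g{\left(K \right)} = -21 + 6 K \left(K + K \left(2 + K\right)\right)$ ($g{\left(K \right)} = -21 + 3 \left(K + K \left(2 + K\right)\right) \left(K + K\right) = -21 + 3 \left(K + K \left(2 + K\right)\right) 2 K = -21 + 3 \cdot 2 K \left(K + K \left(2 + K\right)\right) = -21 + 6 K \left(K + K \left(2 + K\right)\right)$)
$\left(-33 + g{\left(7 \right)}\right) G{\left(-5,1 \right)} = \left(-33 + \left(-21 + 6 \cdot 7^{3} + 18 \cdot 7^{2}\right)\right) \left(-4 + 2 \left(-5\right)\right) = \left(-33 + \left(-21 + 6 \cdot 343 + 18 \cdot 49\right)\right) \left(-4 - 10\right) = \left(-33 + \left(-21 + 2058 + 882\right)\right) \left(-14\right) = \left(-33 + 2919\right) \left(-14\right) = 2886 \left(-14\right) = -40404$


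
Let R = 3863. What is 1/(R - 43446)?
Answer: -1/39583 ≈ -2.5263e-5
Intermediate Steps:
1/(R - 43446) = 1/(3863 - 43446) = 1/(-39583) = -1/39583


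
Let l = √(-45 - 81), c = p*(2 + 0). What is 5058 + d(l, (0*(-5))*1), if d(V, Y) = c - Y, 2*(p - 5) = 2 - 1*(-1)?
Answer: 5071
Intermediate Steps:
p = 13/2 (p = 5 + (2 - 1*(-1))/2 = 5 + (2 + 1)/2 = 5 + (½)*3 = 5 + 3/2 = 13/2 ≈ 6.5000)
c = 13 (c = 13*(2 + 0)/2 = (13/2)*2 = 13)
l = 3*I*√14 (l = √(-126) = 3*I*√14 ≈ 11.225*I)
d(V, Y) = 13 - Y
5058 + d(l, (0*(-5))*1) = 5058 + (13 - 0*(-5)) = 5058 + (13 - 0) = 5058 + (13 - 1*0) = 5058 + (13 + 0) = 5058 + 13 = 5071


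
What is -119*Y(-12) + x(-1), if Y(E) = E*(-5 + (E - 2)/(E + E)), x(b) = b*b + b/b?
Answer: -6305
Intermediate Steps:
x(b) = 1 + b² (x(b) = b² + 1 = 1 + b²)
Y(E) = E*(-5 + (-2 + E)/(2*E)) (Y(E) = E*(-5 + (-2 + E)/((2*E))) = E*(-5 + (-2 + E)*(1/(2*E))) = E*(-5 + (-2 + E)/(2*E)))
-119*Y(-12) + x(-1) = -119*(-1 - 9/2*(-12)) + (1 + (-1)²) = -119*(-1 + 54) + (1 + 1) = -119*53 + 2 = -6307 + 2 = -6305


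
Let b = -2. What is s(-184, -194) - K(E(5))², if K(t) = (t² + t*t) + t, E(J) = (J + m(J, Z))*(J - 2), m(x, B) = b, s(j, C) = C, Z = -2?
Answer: -29435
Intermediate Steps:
m(x, B) = -2
E(J) = (-2 + J)² (E(J) = (J - 2)*(J - 2) = (-2 + J)*(-2 + J) = (-2 + J)²)
K(t) = t + 2*t² (K(t) = (t² + t²) + t = 2*t² + t = t + 2*t²)
s(-184, -194) - K(E(5))² = -194 - ((4 + 5² - 4*5)*(1 + 2*(4 + 5² - 4*5)))² = -194 - ((4 + 25 - 20)*(1 + 2*(4 + 25 - 20)))² = -194 - (9*(1 + 2*9))² = -194 - (9*(1 + 18))² = -194 - (9*19)² = -194 - 1*171² = -194 - 1*29241 = -194 - 29241 = -29435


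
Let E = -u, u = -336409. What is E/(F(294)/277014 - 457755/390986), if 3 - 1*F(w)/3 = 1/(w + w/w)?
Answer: -1791435998286535270/6234383909713 ≈ -2.8735e+5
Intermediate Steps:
E = 336409 (E = -1*(-336409) = 336409)
F(w) = 9 - 3/(1 + w) (F(w) = 9 - 3/(w + w/w) = 9 - 3/(w + 1) = 9 - 3/(1 + w))
E/(F(294)/277014 - 457755/390986) = 336409/((3*(2 + 3*294)/(1 + 294))/277014 - 457755/390986) = 336409/((3*(2 + 882)/295)*(1/277014) - 457755*1/390986) = 336409/((3*(1/295)*884)*(1/277014) - 457755/390986) = 336409/((2652/295)*(1/277014) - 457755/390986) = 336409/(442/13619855 - 457755/390986) = 336409/(-6234383909713/5325172627030) = 336409*(-5325172627030/6234383909713) = -1791435998286535270/6234383909713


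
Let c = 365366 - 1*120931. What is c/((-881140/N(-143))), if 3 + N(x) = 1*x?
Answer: 3568751/88114 ≈ 40.502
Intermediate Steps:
c = 244435 (c = 365366 - 120931 = 244435)
N(x) = -3 + x (N(x) = -3 + 1*x = -3 + x)
c/((-881140/N(-143))) = 244435/((-881140/(-3 - 143))) = 244435/((-881140/(-146))) = 244435/((-881140*(-1/146))) = 244435/(440570/73) = 244435*(73/440570) = 3568751/88114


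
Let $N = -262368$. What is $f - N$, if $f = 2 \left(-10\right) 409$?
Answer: $254188$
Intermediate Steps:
$f = -8180$ ($f = \left(-20\right) 409 = -8180$)
$f - N = -8180 - -262368 = -8180 + 262368 = 254188$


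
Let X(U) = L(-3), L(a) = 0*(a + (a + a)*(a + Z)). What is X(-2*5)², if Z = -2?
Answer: 0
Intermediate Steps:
L(a) = 0 (L(a) = 0*(a + (a + a)*(a - 2)) = 0*(a + (2*a)*(-2 + a)) = 0*(a + 2*a*(-2 + a)) = 0)
X(U) = 0
X(-2*5)² = 0² = 0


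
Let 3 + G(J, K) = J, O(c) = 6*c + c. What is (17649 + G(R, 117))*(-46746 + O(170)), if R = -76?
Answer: -800418920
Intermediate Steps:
O(c) = 7*c
G(J, K) = -3 + J
(17649 + G(R, 117))*(-46746 + O(170)) = (17649 + (-3 - 76))*(-46746 + 7*170) = (17649 - 79)*(-46746 + 1190) = 17570*(-45556) = -800418920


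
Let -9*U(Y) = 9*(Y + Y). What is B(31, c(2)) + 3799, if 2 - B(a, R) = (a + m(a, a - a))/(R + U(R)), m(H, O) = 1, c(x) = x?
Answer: 3817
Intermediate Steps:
U(Y) = -2*Y (U(Y) = -(Y + Y) = -2*Y)
B(a, R) = 2 + (1 + a)/R (B(a, R) = 2 - (a + 1)/(R - 2*R) = 2 - (1 + a)/((-R)) = 2 - (1 + a)*(-1/R) = 2 - (-1)*(1 + a)/R = 2 + (1 + a)/R)
B(31, c(2)) + 3799 = (1 + 31 + 2*2)/2 + 3799 = (1 + 31 + 4)/2 + 3799 = (½)*36 + 3799 = 18 + 3799 = 3817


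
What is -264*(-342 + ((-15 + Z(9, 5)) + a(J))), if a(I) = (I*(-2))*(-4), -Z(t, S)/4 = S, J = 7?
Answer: 84744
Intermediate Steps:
Z(t, S) = -4*S
a(I) = 8*I (a(I) = -2*I*(-4) = 8*I)
-264*(-342 + ((-15 + Z(9, 5)) + a(J))) = -264*(-342 + ((-15 - 4*5) + 8*7)) = -264*(-342 + ((-15 - 20) + 56)) = -264*(-342 + (-35 + 56)) = -264*(-342 + 21) = -264*(-321) = 84744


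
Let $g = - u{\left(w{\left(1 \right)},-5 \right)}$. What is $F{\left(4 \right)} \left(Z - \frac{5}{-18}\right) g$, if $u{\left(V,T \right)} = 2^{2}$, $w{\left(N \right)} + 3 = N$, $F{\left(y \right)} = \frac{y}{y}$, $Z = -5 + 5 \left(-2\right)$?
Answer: $\frac{530}{9} \approx 58.889$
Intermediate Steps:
$Z = -15$ ($Z = -5 - 10 = -15$)
$F{\left(y \right)} = 1$
$w{\left(N \right)} = -3 + N$
$u{\left(V,T \right)} = 4$
$g = -4$ ($g = \left(-1\right) 4 = -4$)
$F{\left(4 \right)} \left(Z - \frac{5}{-18}\right) g = 1 \left(-15 - \frac{5}{-18}\right) \left(-4\right) = 1 \left(-15 - - \frac{5}{18}\right) \left(-4\right) = 1 \left(-15 + \frac{5}{18}\right) \left(-4\right) = 1 \left(- \frac{265}{18}\right) \left(-4\right) = \left(- \frac{265}{18}\right) \left(-4\right) = \frac{530}{9}$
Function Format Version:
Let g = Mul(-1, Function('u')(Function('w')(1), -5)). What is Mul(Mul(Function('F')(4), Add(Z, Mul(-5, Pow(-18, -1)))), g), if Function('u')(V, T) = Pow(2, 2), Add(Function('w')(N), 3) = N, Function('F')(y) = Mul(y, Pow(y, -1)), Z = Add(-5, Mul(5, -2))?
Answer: Rational(530, 9) ≈ 58.889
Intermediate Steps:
Z = -15 (Z = Add(-5, -10) = -15)
Function('F')(y) = 1
Function('w')(N) = Add(-3, N)
Function('u')(V, T) = 4
g = -4 (g = Mul(-1, 4) = -4)
Mul(Mul(Function('F')(4), Add(Z, Mul(-5, Pow(-18, -1)))), g) = Mul(Mul(1, Add(-15, Mul(-5, Pow(-18, -1)))), -4) = Mul(Mul(1, Add(-15, Mul(-5, Rational(-1, 18)))), -4) = Mul(Mul(1, Add(-15, Rational(5, 18))), -4) = Mul(Mul(1, Rational(-265, 18)), -4) = Mul(Rational(-265, 18), -4) = Rational(530, 9)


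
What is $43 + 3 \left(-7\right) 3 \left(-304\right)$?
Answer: $19195$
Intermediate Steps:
$43 + 3 \left(-7\right) 3 \left(-304\right) = 43 + \left(-21\right) 3 \left(-304\right) = 43 - -19152 = 43 + 19152 = 19195$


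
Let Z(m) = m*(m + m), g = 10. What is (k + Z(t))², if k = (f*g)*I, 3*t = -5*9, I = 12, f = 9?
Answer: 2340900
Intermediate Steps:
t = -15 (t = (-5*9)/3 = (⅓)*(-45) = -15)
k = 1080 (k = (9*10)*12 = 90*12 = 1080)
Z(m) = 2*m² (Z(m) = m*(2*m) = 2*m²)
(k + Z(t))² = (1080 + 2*(-15)²)² = (1080 + 2*225)² = (1080 + 450)² = 1530² = 2340900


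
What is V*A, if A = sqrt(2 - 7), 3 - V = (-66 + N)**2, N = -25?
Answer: -8278*I*sqrt(5) ≈ -18510.0*I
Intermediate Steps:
V = -8278 (V = 3 - (-66 - 25)**2 = 3 - 1*(-91)**2 = 3 - 1*8281 = 3 - 8281 = -8278)
A = I*sqrt(5) (A = sqrt(-5) = I*sqrt(5) ≈ 2.2361*I)
V*A = -8278*I*sqrt(5)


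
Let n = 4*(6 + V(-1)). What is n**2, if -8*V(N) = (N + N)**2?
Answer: 484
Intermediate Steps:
V(N) = -N**2/2 (V(N) = -(N + N)**2/8 = -4*N**2/8 = -N**2/2)
n = 22 (n = 4*(6 - 1/2*(-1)**2) = 4*(6 - 1/2*1) = 4*(6 - 1/2) = 4*(11/2) = 22)
n**2 = 22**2 = 484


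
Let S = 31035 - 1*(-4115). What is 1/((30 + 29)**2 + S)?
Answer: 1/38631 ≈ 2.5886e-5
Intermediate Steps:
S = 35150 (S = 31035 + 4115 = 35150)
1/((30 + 29)**2 + S) = 1/((30 + 29)**2 + 35150) = 1/(59**2 + 35150) = 1/(3481 + 35150) = 1/38631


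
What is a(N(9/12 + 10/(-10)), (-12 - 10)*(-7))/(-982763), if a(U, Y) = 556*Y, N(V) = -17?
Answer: -85624/982763 ≈ -0.087126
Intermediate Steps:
a(N(9/12 + 10/(-10)), (-12 - 10)*(-7))/(-982763) = (556*((-12 - 10)*(-7)))/(-982763) = (556*(-22*(-7)))*(-1/982763) = (556*154)*(-1/982763) = 85624*(-1/982763) = -85624/982763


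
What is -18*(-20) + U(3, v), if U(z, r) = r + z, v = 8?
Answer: 371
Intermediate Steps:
-18*(-20) + U(3, v) = -18*(-20) + (8 + 3) = 360 + 11 = 371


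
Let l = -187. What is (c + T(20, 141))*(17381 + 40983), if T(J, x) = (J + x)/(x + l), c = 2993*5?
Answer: 873212986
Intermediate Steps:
c = 14965
T(J, x) = (J + x)/(-187 + x) (T(J, x) = (J + x)/(x - 187) = (J + x)/(-187 + x))
(c + T(20, 141))*(17381 + 40983) = (14965 + (20 + 141)/(-187 + 141))*(17381 + 40983) = (14965 + 161/(-46))*58364 = (14965 - 1/46*161)*58364 = (14965 - 7/2)*58364 = (29923/2)*58364 = 873212986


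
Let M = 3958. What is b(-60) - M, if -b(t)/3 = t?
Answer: -3778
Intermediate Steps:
b(t) = -3*t
b(-60) - M = -3*(-60) - 1*3958 = 180 - 3958 = -3778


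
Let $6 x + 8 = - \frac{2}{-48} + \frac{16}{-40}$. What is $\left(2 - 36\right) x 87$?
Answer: $\frac{494479}{120} \approx 4120.7$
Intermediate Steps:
$x = - \frac{1003}{720}$ ($x = - \frac{4}{3} + \frac{- \frac{2}{-48} + \frac{16}{-40}}{6} = - \frac{4}{3} + \frac{\left(-2\right) \left(- \frac{1}{48}\right) + 16 \left(- \frac{1}{40}\right)}{6} = - \frac{4}{3} + \frac{\frac{1}{24} - \frac{2}{5}}{6} = - \frac{4}{3} + \frac{1}{6} \left(- \frac{43}{120}\right) = - \frac{4}{3} - \frac{43}{720} = - \frac{1003}{720} \approx -1.3931$)
$\left(2 - 36\right) x 87 = \left(2 - 36\right) \left(- \frac{1003}{720}\right) 87 = \left(-34\right) \left(- \frac{1003}{720}\right) 87 = \frac{17051}{360} \cdot 87 = \frac{494479}{120}$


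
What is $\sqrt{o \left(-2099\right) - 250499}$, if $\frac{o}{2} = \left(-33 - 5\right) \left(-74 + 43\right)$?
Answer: $i \sqrt{5195743} \approx 2279.4 i$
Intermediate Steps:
$o = 2356$ ($o = 2 \left(-33 - 5\right) \left(-74 + 43\right) = 2 \left(\left(-38\right) \left(-31\right)\right) = 2 \cdot 1178 = 2356$)
$\sqrt{o \left(-2099\right) - 250499} = \sqrt{2356 \left(-2099\right) - 250499} = \sqrt{-4945244 - 250499} = \sqrt{-5195743} = i \sqrt{5195743}$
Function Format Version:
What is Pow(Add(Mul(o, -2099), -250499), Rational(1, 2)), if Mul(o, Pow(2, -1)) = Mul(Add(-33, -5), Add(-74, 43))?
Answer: Mul(I, Pow(5195743, Rational(1, 2))) ≈ Mul(2279.4, I)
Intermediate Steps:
o = 2356 (o = Mul(2, Mul(Add(-33, -5), Add(-74, 43))) = Mul(2, Mul(-38, -31)) = Mul(2, 1178) = 2356)
Pow(Add(Mul(o, -2099), -250499), Rational(1, 2)) = Pow(Add(Mul(2356, -2099), -250499), Rational(1, 2)) = Pow(Add(-4945244, -250499), Rational(1, 2)) = Pow(-5195743, Rational(1, 2)) = Mul(I, Pow(5195743, Rational(1, 2)))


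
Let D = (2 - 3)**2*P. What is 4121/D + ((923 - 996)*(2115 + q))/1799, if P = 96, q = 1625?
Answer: -18796241/172704 ≈ -108.83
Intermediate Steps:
D = 96 (D = (2 - 3)**2*96 = (-1)**2*96 = 1*96 = 96)
4121/D + ((923 - 996)*(2115 + q))/1799 = 4121/96 + ((923 - 996)*(2115 + 1625))/1799 = 4121*(1/96) - 73*3740*(1/1799) = 4121/96 - 273020*1/1799 = 4121/96 - 273020/1799 = -18796241/172704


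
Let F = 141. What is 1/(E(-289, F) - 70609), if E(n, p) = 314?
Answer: -1/70295 ≈ -1.4226e-5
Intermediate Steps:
1/(E(-289, F) - 70609) = 1/(314 - 70609) = 1/(-70295) = -1/70295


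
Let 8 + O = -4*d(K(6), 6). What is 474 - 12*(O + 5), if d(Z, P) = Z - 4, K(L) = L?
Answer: 606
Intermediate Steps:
d(Z, P) = -4 + Z
O = -16 (O = -8 - 4*(-4 + 6) = -8 - 4*2 = -8 - 8 = -16)
474 - 12*(O + 5) = 474 - 12*(-16 + 5) = 474 - 12*(-11) = 474 - 1*(-132) = 474 + 132 = 606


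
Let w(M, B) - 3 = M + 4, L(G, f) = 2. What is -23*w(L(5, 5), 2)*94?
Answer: -19458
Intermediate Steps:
w(M, B) = 7 + M (w(M, B) = 3 + (M + 4) = 3 + (4 + M) = 7 + M)
-23*w(L(5, 5), 2)*94 = -23*(7 + 2)*94 = -23*9*94 = -207*94 = -19458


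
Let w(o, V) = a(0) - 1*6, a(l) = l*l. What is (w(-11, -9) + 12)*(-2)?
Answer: -12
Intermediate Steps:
a(l) = l²
w(o, V) = -6 (w(o, V) = 0² - 1*6 = 0 - 6 = -6)
(w(-11, -9) + 12)*(-2) = (-6 + 12)*(-2) = 6*(-2) = -12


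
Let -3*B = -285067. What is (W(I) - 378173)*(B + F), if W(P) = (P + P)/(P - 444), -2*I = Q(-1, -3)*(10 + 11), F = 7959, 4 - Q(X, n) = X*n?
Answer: -35400782306320/909 ≈ -3.8945e+10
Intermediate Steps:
Q(X, n) = 4 - X*n
B = 285067/3 (B = -1/3*(-285067) = 285067/3 ≈ 95022.)
I = -21/2 (I = -(4 - 1*(-1)*(-3))*(10 + 11)/2 = -(4 - 3)*21/2 = -21/2 ≈ -10.500)
W(P) = 2*P/(-444 + P) (W(P) = (2*P)/(-444 + P) = 2*P/(-444 + P))
(W(I) - 378173)*(B + F) = (2*(-21/2)/(-444 - 21/2) - 378173)*(285067/3 + 7959) = (2*(-21/2)/(-909/2) - 378173)*(308944/3) = (2*(-21/2)*(-2/909) - 378173)*(308944/3) = (14/303 - 378173)*(308944/3) = -114586405/303*308944/3 = -35400782306320/909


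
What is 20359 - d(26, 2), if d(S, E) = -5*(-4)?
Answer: 20339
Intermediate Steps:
d(S, E) = 20
20359 - d(26, 2) = 20359 - 1*20 = 20359 - 20 = 20339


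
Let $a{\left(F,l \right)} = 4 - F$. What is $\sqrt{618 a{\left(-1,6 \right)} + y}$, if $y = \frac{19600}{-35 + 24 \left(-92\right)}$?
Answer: $\frac{\sqrt{15501978610}}{2243} \approx 55.509$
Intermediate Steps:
$y = - \frac{19600}{2243}$ ($y = \frac{19600}{-35 - 2208} = \frac{19600}{-2243} = 19600 \left(- \frac{1}{2243}\right) = - \frac{19600}{2243} \approx -8.7383$)
$\sqrt{618 a{\left(-1,6 \right)} + y} = \sqrt{618 \left(4 - -1\right) - \frac{19600}{2243}} = \sqrt{618 \left(4 + 1\right) - \frac{19600}{2243}} = \sqrt{618 \cdot 5 - \frac{19600}{2243}} = \sqrt{3090 - \frac{19600}{2243}} = \sqrt{\frac{6911270}{2243}} = \frac{\sqrt{15501978610}}{2243}$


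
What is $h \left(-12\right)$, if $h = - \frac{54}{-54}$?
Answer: $-12$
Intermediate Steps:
$h = 1$ ($h = \left(-54\right) \left(- \frac{1}{54}\right) = 1$)
$h \left(-12\right) = 1 \left(-12\right) = -12$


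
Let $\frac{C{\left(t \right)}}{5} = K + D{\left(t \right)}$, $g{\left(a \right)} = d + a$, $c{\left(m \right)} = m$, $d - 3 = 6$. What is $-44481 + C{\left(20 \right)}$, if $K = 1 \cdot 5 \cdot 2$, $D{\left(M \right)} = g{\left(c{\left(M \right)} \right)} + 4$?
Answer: $-44266$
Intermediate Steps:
$d = 9$ ($d = 3 + 6 = 9$)
$g{\left(a \right)} = 9 + a$
$D{\left(M \right)} = 13 + M$ ($D{\left(M \right)} = \left(9 + M\right) + 4 = 13 + M$)
$K = 10$ ($K = 5 \cdot 2 = 10$)
$C{\left(t \right)} = 115 + 5 t$ ($C{\left(t \right)} = 5 \left(10 + \left(13 + t\right)\right) = 5 \left(23 + t\right) = 115 + 5 t$)
$-44481 + C{\left(20 \right)} = -44481 + \left(115 + 5 \cdot 20\right) = -44481 + \left(115 + 100\right) = -44481 + 215 = -44266$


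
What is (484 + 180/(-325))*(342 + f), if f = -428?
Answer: -2702464/65 ≈ -41576.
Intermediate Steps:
(484 + 180/(-325))*(342 + f) = (484 + 180/(-325))*(342 - 428) = (484 + 180*(-1/325))*(-86) = (484 - 36/65)*(-86) = (31424/65)*(-86) = -2702464/65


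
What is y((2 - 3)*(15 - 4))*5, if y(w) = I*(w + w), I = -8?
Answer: 880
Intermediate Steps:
y(w) = -16*w (y(w) = -8*(w + w) = -16*w)
y((2 - 3)*(15 - 4))*5 = -16*(2 - 3)*(15 - 4)*5 = -(-16)*11*5 = -16*(-11)*5 = 176*5 = 880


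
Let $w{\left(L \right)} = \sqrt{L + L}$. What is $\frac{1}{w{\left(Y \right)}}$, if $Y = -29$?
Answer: $- \frac{i \sqrt{58}}{58} \approx - 0.13131 i$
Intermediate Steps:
$w{\left(L \right)} = \sqrt{2} \sqrt{L}$ ($w{\left(L \right)} = \sqrt{2 L} = \sqrt{2} \sqrt{L}$)
$\frac{1}{w{\left(Y \right)}} = \frac{1}{\sqrt{2} \sqrt{-29}} = \frac{1}{\sqrt{2} i \sqrt{29}} = \frac{1}{i \sqrt{58}} = - \frac{i \sqrt{58}}{58}$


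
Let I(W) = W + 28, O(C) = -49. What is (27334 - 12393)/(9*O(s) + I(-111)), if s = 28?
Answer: -14941/524 ≈ -28.513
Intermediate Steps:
I(W) = 28 + W
(27334 - 12393)/(9*O(s) + I(-111)) = (27334 - 12393)/(9*(-49) + (28 - 111)) = 14941/(-441 - 83) = 14941/(-524) = 14941*(-1/524) = -14941/524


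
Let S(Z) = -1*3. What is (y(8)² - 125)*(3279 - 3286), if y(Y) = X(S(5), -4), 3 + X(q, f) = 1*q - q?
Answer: 812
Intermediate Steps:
S(Z) = -3
X(q, f) = -3 (X(q, f) = -3 + (1*q - q) = -3 + (q - q) = -3 + 0 = -3)
y(Y) = -3
(y(8)² - 125)*(3279 - 3286) = ((-3)² - 125)*(3279 - 3286) = (9 - 125)*(-7) = -116*(-7) = 812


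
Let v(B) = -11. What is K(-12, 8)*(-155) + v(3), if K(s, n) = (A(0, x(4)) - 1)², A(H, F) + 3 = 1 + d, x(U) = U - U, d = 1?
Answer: -631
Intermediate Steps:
x(U) = 0
A(H, F) = -1 (A(H, F) = -3 + (1 + 1) = -3 + 2 = -1)
K(s, n) = 4 (K(s, n) = (-1 - 1)² = (-2)² = 4)
K(-12, 8)*(-155) + v(3) = 4*(-155) - 11 = -620 - 11 = -631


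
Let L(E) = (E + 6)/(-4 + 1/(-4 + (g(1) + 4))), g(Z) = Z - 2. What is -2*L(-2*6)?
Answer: -12/5 ≈ -2.4000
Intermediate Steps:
g(Z) = -2 + Z
L(E) = -6/5 - E/5 (L(E) = (E + 6)/(-4 + 1/(-4 + ((-2 + 1) + 4))) = (6 + E)/(-4 + 1/(-4 + (-1 + 4))) = (6 + E)/(-4 + 1/(-4 + 3)) = (6 + E)/(-4 + 1/(-1)) = (6 + E)/(-4 - 1) = (6 + E)/(-5) = (6 + E)*(-⅕) = -6/5 - E/5)
-2*L(-2*6) = -2*(-6/5 - (-2)*6/5) = -2*(-6/5 - ⅕*(-12)) = -2*(-6/5 + 12/5) = -2*6/5 = -12/5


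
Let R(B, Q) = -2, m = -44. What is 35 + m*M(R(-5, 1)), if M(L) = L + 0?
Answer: 123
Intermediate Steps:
M(L) = L
35 + m*M(R(-5, 1)) = 35 - 44*(-2) = 35 + 88 = 123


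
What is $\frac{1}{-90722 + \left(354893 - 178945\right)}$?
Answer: $\frac{1}{85226} \approx 1.1734 \cdot 10^{-5}$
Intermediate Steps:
$\frac{1}{-90722 + \left(354893 - 178945\right)} = \frac{1}{-90722 + 175948} = \frac{1}{85226}$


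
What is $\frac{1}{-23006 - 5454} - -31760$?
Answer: $\frac{903889599}{28460} \approx 31760.0$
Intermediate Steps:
$\frac{1}{-23006 - 5454} - -31760 = \frac{1}{-28460} + 31760 = - \frac{1}{28460} + 31760 = \frac{903889599}{28460}$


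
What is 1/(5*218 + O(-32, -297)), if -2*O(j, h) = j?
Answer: 1/1106 ≈ 0.00090416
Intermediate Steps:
O(j, h) = -j/2
1/(5*218 + O(-32, -297)) = 1/(5*218 - ½*(-32)) = 1/(1090 + 16) = 1/1106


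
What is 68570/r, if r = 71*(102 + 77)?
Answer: 68570/12709 ≈ 5.3954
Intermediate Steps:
r = 12709 (r = 71*179 = 12709)
68570/r = 68570/12709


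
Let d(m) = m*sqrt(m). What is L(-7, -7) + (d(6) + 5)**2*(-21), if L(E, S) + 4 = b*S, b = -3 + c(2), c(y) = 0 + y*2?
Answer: -5072 - 1260*sqrt(6) ≈ -8158.4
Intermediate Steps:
c(y) = 2*y (c(y) = 0 + 2*y = 2*y)
d(m) = m**(3/2)
b = 1 (b = -3 + 2*2 = -3 + 4 = 1)
L(E, S) = -4 + S (L(E, S) = -4 + 1*S = -4 + S)
L(-7, -7) + (d(6) + 5)**2*(-21) = (-4 - 7) + (6**(3/2) + 5)**2*(-21) = -11 + (6*sqrt(6) + 5)**2*(-21) = -11 + (5 + 6*sqrt(6))**2*(-21) = -11 - 21*(5 + 6*sqrt(6))**2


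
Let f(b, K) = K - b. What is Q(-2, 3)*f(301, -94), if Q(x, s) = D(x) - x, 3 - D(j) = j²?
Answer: -395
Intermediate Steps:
D(j) = 3 - j²
Q(x, s) = 3 - x - x² (Q(x, s) = (3 - x²) - x = 3 - x - x²)
Q(-2, 3)*f(301, -94) = (3 - 1*(-2) - 1*(-2)²)*(-94 - 1*301) = (3 + 2 - 1*4)*(-94 - 301) = (3 + 2 - 4)*(-395) = 1*(-395) = -395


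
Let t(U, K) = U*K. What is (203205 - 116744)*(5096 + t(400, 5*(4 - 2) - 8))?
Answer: 509774056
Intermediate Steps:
t(U, K) = K*U
(203205 - 116744)*(5096 + t(400, 5*(4 - 2) - 8)) = (203205 - 116744)*(5096 + (5*(4 - 2) - 8)*400) = 86461*(5096 + (5*2 - 8)*400) = 86461*(5096 + (10 - 8)*400) = 86461*(5096 + 2*400) = 86461*(5096 + 800) = 86461*5896 = 509774056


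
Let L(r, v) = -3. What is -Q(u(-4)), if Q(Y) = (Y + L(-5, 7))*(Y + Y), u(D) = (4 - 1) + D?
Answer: -8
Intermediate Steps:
u(D) = 3 + D
Q(Y) = 2*Y*(-3 + Y) (Q(Y) = (Y - 3)*(Y + Y) = (-3 + Y)*(2*Y) = 2*Y*(-3 + Y))
-Q(u(-4)) = -2*(3 - 4)*(-3 + (3 - 4)) = -2*(-1)*(-3 - 1) = -2*(-1)*(-4) = -1*8 = -8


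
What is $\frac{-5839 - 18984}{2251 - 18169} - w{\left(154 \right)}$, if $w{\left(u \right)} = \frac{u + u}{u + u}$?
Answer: $\frac{8905}{15918} \approx 0.55943$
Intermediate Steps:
$w{\left(u \right)} = 1$ ($w{\left(u \right)} = \frac{2 u}{2 u} = 2 u \frac{1}{2 u} = 1$)
$\frac{-5839 - 18984}{2251 - 18169} - w{\left(154 \right)} = \frac{-5839 - 18984}{2251 - 18169} - 1 = - \frac{24823}{2251 - 18169} - 1 = - \frac{24823}{-15918} - 1 = \left(-24823\right) \left(- \frac{1}{15918}\right) - 1 = \frac{24823}{15918} - 1 = \frac{8905}{15918}$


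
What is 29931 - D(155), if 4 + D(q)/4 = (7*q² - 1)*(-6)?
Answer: 4066123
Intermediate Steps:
D(q) = 8 - 168*q² (D(q) = -16 + 4*((7*q² - 1)*(-6)) = -16 + 4*((-1 + 7*q²)*(-6)) = -16 + 4*(6 - 42*q²) = -16 + (24 - 168*q²) = 8 - 168*q²)
29931 - D(155) = 29931 - (8 - 168*155²) = 29931 - (8 - 168*24025) = 29931 - (8 - 4036200) = 29931 - 1*(-4036192) = 29931 + 4036192 = 4066123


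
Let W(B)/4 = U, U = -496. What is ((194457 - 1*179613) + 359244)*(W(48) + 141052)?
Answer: 52023669984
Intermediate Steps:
W(B) = -1984 (W(B) = 4*(-496) = -1984)
((194457 - 1*179613) + 359244)*(W(48) + 141052) = ((194457 - 1*179613) + 359244)*(-1984 + 141052) = ((194457 - 179613) + 359244)*139068 = (14844 + 359244)*139068 = 374088*139068 = 52023669984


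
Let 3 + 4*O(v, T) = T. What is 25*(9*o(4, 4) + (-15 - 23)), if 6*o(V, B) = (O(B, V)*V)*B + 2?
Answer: -725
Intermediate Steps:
O(v, T) = -¾ + T/4
o(V, B) = ⅓ + B*V*(-¾ + V/4)/6 (o(V, B) = (((-¾ + V/4)*V)*B + 2)/6 = ((V*(-¾ + V/4))*B + 2)/6 = (B*V*(-¾ + V/4) + 2)/6 = (2 + B*V*(-¾ + V/4))/6 = ⅓ + B*V*(-¾ + V/4)/6)
25*(9*o(4, 4) + (-15 - 23)) = 25*(9*(⅓ + (1/24)*4*4*(-3 + 4)) + (-15 - 23)) = 25*(9*(⅓ + (1/24)*4*4*1) - 38) = 25*(9*(⅓ + ⅔) - 38) = 25*(9*1 - 38) = 25*(9 - 38) = 25*(-29) = -725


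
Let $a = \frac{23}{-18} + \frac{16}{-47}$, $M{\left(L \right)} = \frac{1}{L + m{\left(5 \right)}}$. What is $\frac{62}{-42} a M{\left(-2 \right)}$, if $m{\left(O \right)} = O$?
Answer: $\frac{42439}{53298} \approx 0.79626$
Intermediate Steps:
$M{\left(L \right)} = \frac{1}{5 + L}$ ($M{\left(L \right)} = \frac{1}{L + 5} = \frac{1}{5 + L}$)
$a = - \frac{1369}{846}$ ($a = 23 \left(- \frac{1}{18}\right) + 16 \left(- \frac{1}{47}\right) = - \frac{23}{18} - \frac{16}{47} = - \frac{1369}{846} \approx -1.6182$)
$\frac{62}{-42} a M{\left(-2 \right)} = \frac{\frac{62}{-42} \left(- \frac{1369}{846}\right)}{5 - 2} = \frac{62 \left(- \frac{1}{42}\right) \left(- \frac{1369}{846}\right)}{3} = \left(- \frac{31}{21}\right) \left(- \frac{1369}{846}\right) \frac{1}{3} = \frac{42439}{17766} \cdot \frac{1}{3} = \frac{42439}{53298}$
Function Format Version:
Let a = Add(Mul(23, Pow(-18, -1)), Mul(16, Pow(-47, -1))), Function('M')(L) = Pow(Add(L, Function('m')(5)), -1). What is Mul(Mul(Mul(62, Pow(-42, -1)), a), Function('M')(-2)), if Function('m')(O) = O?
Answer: Rational(42439, 53298) ≈ 0.79626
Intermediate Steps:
Function('M')(L) = Pow(Add(5, L), -1) (Function('M')(L) = Pow(Add(L, 5), -1) = Pow(Add(5, L), -1))
a = Rational(-1369, 846) (a = Add(Mul(23, Rational(-1, 18)), Mul(16, Rational(-1, 47))) = Add(Rational(-23, 18), Rational(-16, 47)) = Rational(-1369, 846) ≈ -1.6182)
Mul(Mul(Mul(62, Pow(-42, -1)), a), Function('M')(-2)) = Mul(Mul(Mul(62, Pow(-42, -1)), Rational(-1369, 846)), Pow(Add(5, -2), -1)) = Mul(Mul(Mul(62, Rational(-1, 42)), Rational(-1369, 846)), Pow(3, -1)) = Mul(Mul(Rational(-31, 21), Rational(-1369, 846)), Rational(1, 3)) = Mul(Rational(42439, 17766), Rational(1, 3)) = Rational(42439, 53298)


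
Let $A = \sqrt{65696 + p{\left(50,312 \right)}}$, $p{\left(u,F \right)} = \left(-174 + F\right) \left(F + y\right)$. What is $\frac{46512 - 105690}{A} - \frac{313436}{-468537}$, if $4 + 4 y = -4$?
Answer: $\frac{313436}{468537} - \frac{29589 \sqrt{27119}}{27119} \approx -179.01$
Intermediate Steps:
$y = -2$ ($y = -1 + \frac{1}{4} \left(-4\right) = -1 - 1 = -2$)
$p{\left(u,F \right)} = \left(-174 + F\right) \left(-2 + F\right)$ ($p{\left(u,F \right)} = \left(-174 + F\right) \left(F - 2\right) = \left(-174 + F\right) \left(-2 + F\right)$)
$A = 2 \sqrt{27119}$ ($A = \sqrt{65696 + \left(348 + 312^{2} - 54912\right)} = \sqrt{65696 + \left(348 + 97344 - 54912\right)} = \sqrt{65696 + 42780} = \sqrt{108476} = 2 \sqrt{27119} \approx 329.36$)
$\frac{46512 - 105690}{A} - \frac{313436}{-468537} = \frac{46512 - 105690}{2 \sqrt{27119}} - \frac{313436}{-468537} = - 59178 \frac{\sqrt{27119}}{54238} - - \frac{313436}{468537} = - \frac{29589 \sqrt{27119}}{27119} + \frac{313436}{468537} = \frac{313436}{468537} - \frac{29589 \sqrt{27119}}{27119}$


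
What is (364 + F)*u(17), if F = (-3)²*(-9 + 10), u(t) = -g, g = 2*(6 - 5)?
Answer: -746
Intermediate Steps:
g = 2 (g = 2*1 = 2)
u(t) = -2 (u(t) = -1*2 = -2)
F = 9 (F = 9*1 = 9)
(364 + F)*u(17) = (364 + 9)*(-2) = 373*(-2) = -746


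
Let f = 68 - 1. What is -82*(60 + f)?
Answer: -10414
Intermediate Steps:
f = 67
-82*(60 + f) = -82*(60 + 67) = -82*127 = -10414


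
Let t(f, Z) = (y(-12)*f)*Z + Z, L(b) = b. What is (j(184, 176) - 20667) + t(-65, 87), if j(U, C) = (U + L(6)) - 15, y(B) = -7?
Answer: 19180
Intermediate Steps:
j(U, C) = -9 + U (j(U, C) = (U + 6) - 15 = (6 + U) - 15 = -9 + U)
t(f, Z) = Z - 7*Z*f (t(f, Z) = (-7*f)*Z + Z = -7*Z*f + Z = Z - 7*Z*f)
(j(184, 176) - 20667) + t(-65, 87) = ((-9 + 184) - 20667) + 87*(1 - 7*(-65)) = (175 - 20667) + 87*(1 + 455) = -20492 + 87*456 = -20492 + 39672 = 19180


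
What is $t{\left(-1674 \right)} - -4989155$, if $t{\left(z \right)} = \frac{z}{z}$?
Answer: $4989156$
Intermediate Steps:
$t{\left(z \right)} = 1$
$t{\left(-1674 \right)} - -4989155 = 1 - -4989155 = 1 + 4989155 = 4989156$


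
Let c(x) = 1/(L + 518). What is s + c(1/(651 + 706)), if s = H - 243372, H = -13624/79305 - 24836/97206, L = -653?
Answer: -165541683058889/680198985 ≈ -2.4337e+5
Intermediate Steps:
H = -10764554/25192555 (H = -13624*1/79305 - 24836*1/97206 = -13624/79305 - 12418/48603 = -10764554/25192555 ≈ -0.42729)
c(x) = -1/135 (c(x) = 1/(-653 + 518) = 1/(-135) = -1/135)
s = -6131173260014/25192555 (s = -10764554/25192555 - 243372 = -6131173260014/25192555 ≈ -2.4337e+5)
s + c(1/(651 + 706)) = -6131173260014/25192555 - 1/135 = -165541683058889/680198985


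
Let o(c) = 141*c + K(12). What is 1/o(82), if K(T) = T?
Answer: 1/11574 ≈ 8.6401e-5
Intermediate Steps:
o(c) = 12 + 141*c (o(c) = 141*c + 12 = 12 + 141*c)
1/o(82) = 1/(12 + 141*82) = 1/(12 + 11562) = 1/11574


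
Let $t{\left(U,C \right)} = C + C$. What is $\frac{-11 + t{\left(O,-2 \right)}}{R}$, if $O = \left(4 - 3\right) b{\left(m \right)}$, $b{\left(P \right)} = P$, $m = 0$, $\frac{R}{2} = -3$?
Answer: $\frac{5}{2} \approx 2.5$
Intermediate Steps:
$R = -6$ ($R = 2 \left(-3\right) = -6$)
$O = 0$ ($O = \left(4 - 3\right) 0 = 1 \cdot 0 = 0$)
$t{\left(U,C \right)} = 2 C$
$\frac{-11 + t{\left(O,-2 \right)}}{R} = \frac{-11 + 2 \left(-2\right)}{-6} = \left(-11 - 4\right) \left(- \frac{1}{6}\right) = \left(-15\right) \left(- \frac{1}{6}\right) = \frac{5}{2}$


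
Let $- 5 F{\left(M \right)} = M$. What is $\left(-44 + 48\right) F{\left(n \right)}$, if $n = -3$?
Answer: $\frac{12}{5} \approx 2.4$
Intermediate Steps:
$F{\left(M \right)} = - \frac{M}{5}$
$\left(-44 + 48\right) F{\left(n \right)} = \left(-44 + 48\right) \left(\left(- \frac{1}{5}\right) \left(-3\right)\right) = 4 \cdot \frac{3}{5} = \frac{12}{5}$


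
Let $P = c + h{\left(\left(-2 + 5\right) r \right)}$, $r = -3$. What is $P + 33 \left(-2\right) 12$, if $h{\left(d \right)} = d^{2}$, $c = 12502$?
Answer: $11791$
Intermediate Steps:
$P = 12583$ ($P = 12502 + \left(\left(-2 + 5\right) \left(-3\right)\right)^{2} = 12502 + \left(3 \left(-3\right)\right)^{2} = 12502 + \left(-9\right)^{2} = 12502 + 81 = 12583$)
$P + 33 \left(-2\right) 12 = 12583 + 33 \left(-2\right) 12 = 12583 - 792 = 11791$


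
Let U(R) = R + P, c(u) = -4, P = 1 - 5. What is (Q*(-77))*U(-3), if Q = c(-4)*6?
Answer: -12936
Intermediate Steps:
P = -4
Q = -24 (Q = -4*6 = -24)
U(R) = -4 + R (U(R) = R - 4 = -4 + R)
(Q*(-77))*U(-3) = (-24*(-77))*(-4 - 3) = 1848*(-7) = -12936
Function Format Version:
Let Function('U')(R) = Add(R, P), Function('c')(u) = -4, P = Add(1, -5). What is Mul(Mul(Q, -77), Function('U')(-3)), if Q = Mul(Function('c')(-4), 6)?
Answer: -12936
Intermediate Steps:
P = -4
Q = -24 (Q = Mul(-4, 6) = -24)
Function('U')(R) = Add(-4, R) (Function('U')(R) = Add(R, -4) = Add(-4, R))
Mul(Mul(Q, -77), Function('U')(-3)) = Mul(Mul(-24, -77), Add(-4, -3)) = Mul(1848, -7) = -12936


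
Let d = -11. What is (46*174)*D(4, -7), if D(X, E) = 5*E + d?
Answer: -368184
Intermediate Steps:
D(X, E) = -11 + 5*E (D(X, E) = 5*E - 11 = -11 + 5*E)
(46*174)*D(4, -7) = (46*174)*(-11 + 5*(-7)) = 8004*(-11 - 35) = 8004*(-46) = -368184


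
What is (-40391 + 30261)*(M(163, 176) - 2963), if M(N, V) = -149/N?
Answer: 4893985340/163 ≈ 3.0024e+7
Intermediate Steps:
(-40391 + 30261)*(M(163, 176) - 2963) = (-40391 + 30261)*(-149/163 - 2963) = -10130*(-149*1/163 - 2963) = -10130*(-149/163 - 2963) = -10130*(-483118/163) = 4893985340/163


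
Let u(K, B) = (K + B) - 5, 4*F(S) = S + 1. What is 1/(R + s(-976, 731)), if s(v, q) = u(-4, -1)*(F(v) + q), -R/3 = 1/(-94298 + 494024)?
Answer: -66621/324610823 ≈ -0.00020523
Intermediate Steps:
R = -1/133242 (R = -3/(-94298 + 494024) = -3/399726 = -3*1/399726 = -1/133242 ≈ -7.5051e-6)
F(S) = ¼ + S/4 (F(S) = (S + 1)/4 = (1 + S)/4 = ¼ + S/4)
u(K, B) = -5 + B + K (u(K, B) = (B + K) - 5 = -5 + B + K)
s(v, q) = -5/2 - 10*q - 5*v/2 (s(v, q) = (-5 - 1 - 4)*((¼ + v/4) + q) = -10*(¼ + q + v/4) = -5/2 - 10*q - 5*v/2)
1/(R + s(-976, 731)) = 1/(-1/133242 + (-5/2 - 10*731 - 5/2*(-976))) = 1/(-1/133242 + (-5/2 - 7310 + 2440)) = 1/(-1/133242 - 9745/2) = 1/(-324610823/66621) = -66621/324610823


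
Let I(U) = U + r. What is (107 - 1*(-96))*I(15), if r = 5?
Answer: 4060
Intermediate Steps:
I(U) = 5 + U (I(U) = U + 5 = 5 + U)
(107 - 1*(-96))*I(15) = (107 - 1*(-96))*(5 + 15) = (107 + 96)*20 = 203*20 = 4060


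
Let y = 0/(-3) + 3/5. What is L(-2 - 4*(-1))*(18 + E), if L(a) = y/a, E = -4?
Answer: 21/5 ≈ 4.2000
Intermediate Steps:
y = ⅗ (y = 0*(-⅓) + 3*(⅕) = 0 + ⅗ = ⅗ ≈ 0.60000)
L(a) = 3/(5*a)
L(-2 - 4*(-1))*(18 + E) = (3/(5*(-2 - 4*(-1))))*(18 - 4) = (3/(5*(-2 - 1*(-4))))*14 = (3/(5*(-2 + 4)))*14 = ((⅗)/2)*14 = ((⅗)*(½))*14 = (3/10)*14 = 21/5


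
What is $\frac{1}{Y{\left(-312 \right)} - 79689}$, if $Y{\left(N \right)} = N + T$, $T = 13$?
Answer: $- \frac{1}{79988} \approx -1.2502 \cdot 10^{-5}$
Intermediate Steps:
$Y{\left(N \right)} = 13 + N$ ($Y{\left(N \right)} = N + 13 = 13 + N$)
$\frac{1}{Y{\left(-312 \right)} - 79689} = \frac{1}{\left(13 - 312\right) - 79689} = \frac{1}{-299 - 79689} = \frac{1}{-79988} = - \frac{1}{79988}$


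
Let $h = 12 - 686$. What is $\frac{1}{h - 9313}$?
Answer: $- \frac{1}{9987} \approx -0.00010013$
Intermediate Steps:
$h = -674$ ($h = 12 - 686 = -674$)
$\frac{1}{h - 9313} = \frac{1}{-674 - 9313} = \frac{1}{-9987} = - \frac{1}{9987}$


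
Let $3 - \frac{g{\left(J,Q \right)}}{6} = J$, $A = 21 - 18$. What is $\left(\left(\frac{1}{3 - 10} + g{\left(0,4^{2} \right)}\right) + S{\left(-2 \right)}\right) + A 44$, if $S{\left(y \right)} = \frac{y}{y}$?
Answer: $\frac{1056}{7} \approx 150.86$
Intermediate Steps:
$S{\left(y \right)} = 1$
$A = 3$
$g{\left(J,Q \right)} = 18 - 6 J$
$\left(\left(\frac{1}{3 - 10} + g{\left(0,4^{2} \right)}\right) + S{\left(-2 \right)}\right) + A 44 = \left(\left(\frac{1}{3 - 10} + \left(18 - 0\right)\right) + 1\right) + 3 \cdot 44 = \left(\left(\frac{1}{-7} + \left(18 + 0\right)\right) + 1\right) + 132 = \left(\left(- \frac{1}{7} + 18\right) + 1\right) + 132 = \left(\frac{125}{7} + 1\right) + 132 = \frac{132}{7} + 132 = \frac{1056}{7}$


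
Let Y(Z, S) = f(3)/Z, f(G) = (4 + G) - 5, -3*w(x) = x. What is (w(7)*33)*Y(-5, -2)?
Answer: 154/5 ≈ 30.800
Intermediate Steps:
w(x) = -x/3
f(G) = -1 + G
Y(Z, S) = 2/Z (Y(Z, S) = (-1 + 3)/Z = 2/Z)
(w(7)*33)*Y(-5, -2) = (-1/3*7*33)*(2/(-5)) = (-7/3*33)*(2*(-1/5)) = -77*(-2/5) = 154/5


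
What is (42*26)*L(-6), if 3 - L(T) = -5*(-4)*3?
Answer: -62244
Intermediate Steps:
L(T) = -57 (L(T) = 3 - (-5*(-4))*3 = 3 - 20*3 = 3 - 1*60 = 3 - 60 = -57)
(42*26)*L(-6) = (42*26)*(-57) = 1092*(-57) = -62244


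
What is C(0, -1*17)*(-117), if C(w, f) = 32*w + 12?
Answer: -1404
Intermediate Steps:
C(w, f) = 12 + 32*w
C(0, -1*17)*(-117) = (12 + 32*0)*(-117) = (12 + 0)*(-117) = 12*(-117) = -1404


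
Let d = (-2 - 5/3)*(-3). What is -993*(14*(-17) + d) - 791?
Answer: 224620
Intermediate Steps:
d = 11 (d = (-2 - 5*⅓)*(-3) = (-2 - 5/3)*(-3) = -11/3*(-3) = 11)
-993*(14*(-17) + d) - 791 = -993*(14*(-17) + 11) - 791 = -993*(-238 + 11) - 791 = -993*(-227) - 791 = 225411 - 791 = 224620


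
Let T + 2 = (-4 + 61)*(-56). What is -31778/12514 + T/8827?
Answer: -160237061/55230539 ≈ -2.9012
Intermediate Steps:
T = -3194 (T = -2 + (-4 + 61)*(-56) = -2 + 57*(-56) = -2 - 3192 = -3194)
-31778/12514 + T/8827 = -31778/12514 - 3194/8827 = -31778*1/12514 - 3194*1/8827 = -15889/6257 - 3194/8827 = -160237061/55230539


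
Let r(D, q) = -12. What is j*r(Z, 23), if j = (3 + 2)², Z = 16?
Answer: -300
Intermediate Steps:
j = 25 (j = 5² = 25)
j*r(Z, 23) = 25*(-12) = -300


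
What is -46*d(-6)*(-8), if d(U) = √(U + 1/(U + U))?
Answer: 184*I*√219/3 ≈ 907.65*I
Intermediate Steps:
d(U) = √(U + 1/(2*U))
-46*d(-6)*(-8) = -23*√(2/(-6) + 4*(-6))*(-8) = -23*√(2*(-⅙) - 24)*(-8) = -23*√(-⅓ - 24)*(-8) = -23*√(-73/3)*(-8) = -23*I*√219/3*(-8) = 184*I*√219/3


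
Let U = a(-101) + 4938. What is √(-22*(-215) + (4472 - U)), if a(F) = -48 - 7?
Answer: √4319 ≈ 65.719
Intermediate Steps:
a(F) = -55
U = 4883 (U = -55 + 4938 = 4883)
√(-22*(-215) + (4472 - U)) = √(-22*(-215) + (4472 - 1*4883)) = √(4730 + (4472 - 4883)) = √(4730 - 411) = √4319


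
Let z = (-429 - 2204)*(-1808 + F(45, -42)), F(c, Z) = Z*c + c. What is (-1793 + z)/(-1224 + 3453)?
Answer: 9616556/2229 ≈ 4314.3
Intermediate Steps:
F(c, Z) = c + Z*c
z = 9618349 (z = (-429 - 2204)*(-1808 + 45*(1 - 42)) = -2633*(-1808 + 45*(-41)) = -2633*(-1808 - 1845) = -2633*(-3653) = 9618349)
(-1793 + z)/(-1224 + 3453) = (-1793 + 9618349)/(-1224 + 3453) = 9616556/2229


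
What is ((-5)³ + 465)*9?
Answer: 3060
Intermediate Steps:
((-5)³ + 465)*9 = (-125 + 465)*9 = 340*9 = 3060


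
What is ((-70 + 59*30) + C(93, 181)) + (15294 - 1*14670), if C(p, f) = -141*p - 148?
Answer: -10937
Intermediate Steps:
C(p, f) = -148 - 141*p
((-70 + 59*30) + C(93, 181)) + (15294 - 1*14670) = ((-70 + 59*30) + (-148 - 141*93)) + (15294 - 1*14670) = ((-70 + 1770) + (-148 - 13113)) + (15294 - 14670) = (1700 - 13261) + 624 = -11561 + 624 = -10937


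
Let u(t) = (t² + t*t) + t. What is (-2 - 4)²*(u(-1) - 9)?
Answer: -288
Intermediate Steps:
u(t) = t + 2*t² (u(t) = (t² + t²) + t = 2*t² + t = t + 2*t²)
(-2 - 4)²*(u(-1) - 9) = (-2 - 4)²*(-(1 + 2*(-1)) - 9) = (-6)²*(-(1 - 2) - 9) = 36*(-1*(-1) - 9) = 36*(1 - 9) = 36*(-8) = -288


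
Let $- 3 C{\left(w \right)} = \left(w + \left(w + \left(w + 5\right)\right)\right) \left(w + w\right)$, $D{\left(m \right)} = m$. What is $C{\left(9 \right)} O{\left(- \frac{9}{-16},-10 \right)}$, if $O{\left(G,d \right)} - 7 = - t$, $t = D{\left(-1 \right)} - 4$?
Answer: $-2304$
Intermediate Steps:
$t = -5$ ($t = -1 - 4 = -5$)
$C{\left(w \right)} = - \frac{2 w \left(5 + 3 w\right)}{3}$ ($C{\left(w \right)} = - \frac{\left(w + \left(w + \left(w + 5\right)\right)\right) \left(w + w\right)}{3} = - \frac{\left(w + \left(w + \left(5 + w\right)\right)\right) 2 w}{3} = - \frac{\left(w + \left(5 + 2 w\right)\right) 2 w}{3} = - \frac{\left(5 + 3 w\right) 2 w}{3} = - \frac{2 w \left(5 + 3 w\right)}{3}$)
$O{\left(G,d \right)} = 12$ ($O{\left(G,d \right)} = 7 - -5 = 7 + 5 = 12$)
$C{\left(9 \right)} O{\left(- \frac{9}{-16},-10 \right)} = \left(- \frac{2}{3}\right) 9 \left(5 + 3 \cdot 9\right) 12 = \left(- \frac{2}{3}\right) 9 \left(5 + 27\right) 12 = \left(- \frac{2}{3}\right) 9 \cdot 32 \cdot 12 = \left(-192\right) 12 = -2304$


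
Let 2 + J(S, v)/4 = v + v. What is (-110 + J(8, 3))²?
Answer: 8836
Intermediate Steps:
J(S, v) = -8 + 8*v (J(S, v) = -8 + 4*(v + v) = -8 + 4*(2*v) = -8 + 8*v)
(-110 + J(8, 3))² = (-110 + (-8 + 8*3))² = (-110 + (-8 + 24))² = (-110 + 16)² = (-94)² = 8836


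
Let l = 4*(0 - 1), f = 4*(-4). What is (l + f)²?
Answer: 400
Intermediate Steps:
f = -16
l = -4 (l = 4*(-1) = -4)
(l + f)² = (-4 - 16)² = (-20)² = 400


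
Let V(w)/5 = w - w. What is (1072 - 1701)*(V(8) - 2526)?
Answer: 1588854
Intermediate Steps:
V(w) = 0 (V(w) = 5*(w - w) = 5*0 = 0)
(1072 - 1701)*(V(8) - 2526) = (1072 - 1701)*(0 - 2526) = -629*(-2526) = 1588854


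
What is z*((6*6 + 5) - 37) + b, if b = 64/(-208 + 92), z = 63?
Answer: 7292/29 ≈ 251.45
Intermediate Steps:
b = -16/29 (b = 64/(-116) = 64*(-1/116) = -16/29 ≈ -0.55172)
z*((6*6 + 5) - 37) + b = 63*((6*6 + 5) - 37) - 16/29 = 63*((36 + 5) - 37) - 16/29 = 63*(41 - 37) - 16/29 = 63*4 - 16/29 = 252 - 16/29 = 7292/29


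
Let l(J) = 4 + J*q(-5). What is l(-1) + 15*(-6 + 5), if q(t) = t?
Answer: -6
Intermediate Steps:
l(J) = 4 - 5*J (l(J) = 4 + J*(-5) = 4 - 5*J)
l(-1) + 15*(-6 + 5) = (4 - 5*(-1)) + 15*(-6 + 5) = (4 + 5) + 15*(-1) = 9 - 15 = -6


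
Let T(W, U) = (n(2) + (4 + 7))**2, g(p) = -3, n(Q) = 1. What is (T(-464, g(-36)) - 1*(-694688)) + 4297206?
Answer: 4992038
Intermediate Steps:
T(W, U) = 144 (T(W, U) = (1 + (4 + 7))**2 = (1 + 11)**2 = 12**2 = 144)
(T(-464, g(-36)) - 1*(-694688)) + 4297206 = (144 - 1*(-694688)) + 4297206 = (144 + 694688) + 4297206 = 694832 + 4297206 = 4992038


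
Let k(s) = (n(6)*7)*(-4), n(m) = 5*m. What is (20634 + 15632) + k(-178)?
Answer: 35426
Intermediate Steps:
k(s) = -840 (k(s) = ((5*6)*7)*(-4) = (30*7)*(-4) = 210*(-4) = -840)
(20634 + 15632) + k(-178) = (20634 + 15632) - 840 = 36266 - 840 = 35426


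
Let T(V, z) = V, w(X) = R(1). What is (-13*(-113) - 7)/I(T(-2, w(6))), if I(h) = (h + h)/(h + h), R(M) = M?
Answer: 1462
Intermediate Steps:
w(X) = 1
I(h) = 1 (I(h) = (2*h)/((2*h)) = (2*h)*(1/(2*h)) = 1)
(-13*(-113) - 7)/I(T(-2, w(6))) = (-13*(-113) - 7)/1 = (1469 - 7)*1 = 1462*1 = 1462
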